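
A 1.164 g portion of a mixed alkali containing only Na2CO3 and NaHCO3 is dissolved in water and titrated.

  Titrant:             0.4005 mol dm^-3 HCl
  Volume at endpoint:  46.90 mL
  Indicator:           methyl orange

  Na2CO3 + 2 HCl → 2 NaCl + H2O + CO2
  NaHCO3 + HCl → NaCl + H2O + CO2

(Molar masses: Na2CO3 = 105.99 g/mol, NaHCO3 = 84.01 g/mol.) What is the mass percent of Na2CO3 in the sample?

n(HCl) = 0.04690 × 0.4005 = 0.01878 mol
Let x = n(Na2CO3), y = n(NaHCO3).
Titrant: 2x + 1y = 0.01878;  mass: 105.99x + 84.01y = 1.164
Solving, x = 6.674 × 10^-3 mol, y = 5.435 × 10^-3 mol
mass of Na2CO3 = 6.674 × 10^-3 × 105.99 = 0.7074 g
% Na2CO3 = 0.7074 / 1.164 × 100 = 60.77 %

60.77 %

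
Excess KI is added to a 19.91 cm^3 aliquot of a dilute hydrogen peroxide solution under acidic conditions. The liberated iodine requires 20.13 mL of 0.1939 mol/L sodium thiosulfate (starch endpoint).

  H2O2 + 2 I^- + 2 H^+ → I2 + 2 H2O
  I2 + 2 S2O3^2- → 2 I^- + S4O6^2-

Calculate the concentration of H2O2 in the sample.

0.09802 mol/L

n(S2O3^2-) = 0.02013 × 0.1939 = 3.903 × 10^-3 mol
n(I2) = n(S2O3^2-)/2 = 1.952 × 10^-3 mol
n(H2O2) in the aliquot = 1.952 × 10^-3 mol (1:1 ratio)
[H2O2] = 1.952 × 10^-3 / 0.01991 = 0.09802 mol/L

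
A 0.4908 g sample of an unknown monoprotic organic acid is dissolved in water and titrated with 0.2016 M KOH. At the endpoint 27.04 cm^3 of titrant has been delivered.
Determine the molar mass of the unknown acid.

n(KOH) = 0.02704 L × 0.2016 mol/L = 5.451 × 10^-3 mol
n(HA) = 5.451 × 10^-3 mol (1:1 ratio)
M = m / n = 0.4908 g / 5.451 × 10^-3 mol = 90.03 g/mol

90.03 g/mol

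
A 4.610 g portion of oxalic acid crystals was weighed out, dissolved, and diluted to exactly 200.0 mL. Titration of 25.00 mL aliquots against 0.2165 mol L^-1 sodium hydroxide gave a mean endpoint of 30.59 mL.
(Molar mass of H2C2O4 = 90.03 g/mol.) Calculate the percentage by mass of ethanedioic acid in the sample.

51.73 %

H2C2O4 + 2 NaOH → Na2C2O4 + 2 H2O
n(NaOH) per titration = 0.03059 × 0.2165 = 6.623 × 10^-3 mol
From the 1:2 ratio, n(H2C2O4) in each aliquot = 1/2 × 6.623 × 10^-3 = 3.311 × 10^-3 mol
n(H2C2O4) in the whole flask = 3.311 × 10^-3 × 200.0/25.00 = 0.02649 mol
mass of H2C2O4 = 0.02649 × 90.03 = 2.385 g
% H2C2O4 = 2.385 / 4.610 × 100 = 51.73 %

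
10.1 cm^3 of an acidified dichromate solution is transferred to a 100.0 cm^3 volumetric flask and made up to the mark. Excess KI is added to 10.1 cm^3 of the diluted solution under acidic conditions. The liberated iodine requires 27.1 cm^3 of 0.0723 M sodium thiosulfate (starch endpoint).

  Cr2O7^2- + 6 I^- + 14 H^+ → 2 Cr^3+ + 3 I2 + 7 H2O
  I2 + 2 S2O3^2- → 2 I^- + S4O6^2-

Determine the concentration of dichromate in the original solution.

n(S2O3^2-) = 0.0271 × 0.0723 = 1.96 × 10^-3 mol
n(I2) = n(S2O3^2-)/2 = 9.80 × 10^-4 mol
From the 1:3 ratio, n(Cr2O7^2-) in the aliquot = 1/3 × 9.80 × 10^-4 = 3.27 × 10^-4 mol
[Cr2O7^2-]_dilute = 3.27 × 10^-4 / 0.0101 = 0.0323 mol/L
[Cr2O7^2-]_original = 0.0323 × 100.0/10.1 = 0.320 mol/L

0.320 M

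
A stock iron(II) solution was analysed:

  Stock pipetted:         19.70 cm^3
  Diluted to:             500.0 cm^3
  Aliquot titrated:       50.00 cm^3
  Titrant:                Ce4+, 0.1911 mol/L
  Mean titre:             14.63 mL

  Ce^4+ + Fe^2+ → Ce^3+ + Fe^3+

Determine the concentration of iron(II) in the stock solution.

1.419 mol/L

n(Ce4+) = 0.01463 × 0.1911 = 2.796 × 10^-3 mol
n(Fe2+) in the aliquot = 2.796 × 10^-3 mol (1:1 ratio)
[Fe2+]_dilute = 2.796 × 10^-3 / 0.05000 = 0.05592 mol/L
Dilution factor = 500.0 / 19.70 = 25.38
[Fe2+]_stock = 0.05592 × 25.38 = 1.419 mol/L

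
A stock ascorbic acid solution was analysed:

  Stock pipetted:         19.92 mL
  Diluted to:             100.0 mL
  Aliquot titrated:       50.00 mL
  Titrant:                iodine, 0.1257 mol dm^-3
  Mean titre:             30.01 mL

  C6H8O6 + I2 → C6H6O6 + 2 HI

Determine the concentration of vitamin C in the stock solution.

n(I2) = 0.03001 × 0.1257 = 3.772 × 10^-3 mol
n(C6H8O6) in the aliquot = 3.772 × 10^-3 mol (1:1 ratio)
[C6H8O6]_dilute = 3.772 × 10^-3 / 0.05000 = 0.07545 mol/L
Dilution factor = 100.0 / 19.92 = 5.020
[C6H8O6]_stock = 0.07545 × 5.020 = 0.3787 mol/L

0.3787 mol/L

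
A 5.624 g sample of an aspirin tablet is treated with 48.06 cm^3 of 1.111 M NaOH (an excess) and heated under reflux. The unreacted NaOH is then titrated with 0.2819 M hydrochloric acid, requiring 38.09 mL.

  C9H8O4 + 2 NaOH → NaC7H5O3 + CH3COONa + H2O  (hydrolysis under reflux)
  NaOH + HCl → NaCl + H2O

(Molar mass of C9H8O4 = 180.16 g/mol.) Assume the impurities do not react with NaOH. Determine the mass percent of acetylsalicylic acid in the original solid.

68.32 %

n(NaOH) added = 0.04806 × 1.111 = 0.05339 mol
n(HCl) used in back-titration = 0.03809 × 0.2819 = 0.01074 mol
n(NaOH) left over = 0.01074 mol (1:1 ratio)
n(NaOH) consumed by analyte = 0.05339 − 0.01074 = 0.04266 mol
From the 1:2 ratio, n(C9H8O4) = 1/2 × 0.04266 = 0.02133 mol
mass of C9H8O4 = 0.02133 × 180.16 = 3.843 g
% C9H8O4 = 3.843 / 5.624 × 100 = 68.32 %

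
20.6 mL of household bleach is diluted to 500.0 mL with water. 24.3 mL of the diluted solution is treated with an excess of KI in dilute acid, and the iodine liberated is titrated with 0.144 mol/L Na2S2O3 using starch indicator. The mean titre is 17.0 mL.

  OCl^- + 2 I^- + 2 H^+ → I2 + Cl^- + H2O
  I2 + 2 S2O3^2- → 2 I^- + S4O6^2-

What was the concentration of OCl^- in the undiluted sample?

n(S2O3^2-) = 0.0170 × 0.144 = 2.45 × 10^-3 mol
n(I2) = n(S2O3^2-)/2 = 1.22 × 10^-3 mol
n(OCl^-) in the aliquot = 1.22 × 10^-3 mol (1:1 ratio)
[OCl^-]_dilute = 1.22 × 10^-3 / 0.0243 = 0.0504 mol/L
[OCl^-]_original = 0.0504 × 500.0/20.6 = 1.22 mol/L

1.22 mol/L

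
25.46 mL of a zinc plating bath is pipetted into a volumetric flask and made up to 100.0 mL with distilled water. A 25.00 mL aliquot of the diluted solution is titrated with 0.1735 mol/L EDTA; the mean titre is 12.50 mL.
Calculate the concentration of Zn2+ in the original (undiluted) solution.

Zn^2+ + EDTA^4- → [Zn(EDTA)]^2-
n(EDTA) = 0.01250 × 0.1735 = 2.169 × 10^-3 mol
n(Zn2+) in the aliquot = 2.169 × 10^-3 mol (1:1 ratio)
[Zn2+]_dilute = 2.169 × 10^-3 / 0.02500 = 0.08675 mol/L
Dilution factor = 100.0 / 25.46 = 3.928
[Zn2+]_stock = 0.08675 × 3.928 = 0.3407 mol/L

0.3407 mol/L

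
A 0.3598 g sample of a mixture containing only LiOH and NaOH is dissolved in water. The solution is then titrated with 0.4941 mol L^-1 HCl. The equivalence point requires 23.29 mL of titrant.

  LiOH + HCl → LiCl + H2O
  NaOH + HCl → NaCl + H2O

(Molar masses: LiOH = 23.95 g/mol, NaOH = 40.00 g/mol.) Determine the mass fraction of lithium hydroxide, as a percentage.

n(HCl) = 0.02329 × 0.4941 = 0.01151 mol
Let x = n(LiOH), y = n(NaOH).
Titrant: 1x + 1y = 0.01151;  mass: 23.95x + 40.00y = 0.3598
Solving, x = 6.262 × 10^-3 mol, y = 5.246 × 10^-3 mol
mass of LiOH = 6.262 × 10^-3 × 23.95 = 0.1500 g
% LiOH = 0.1500 / 0.3598 × 100 = 41.68 %

41.68 %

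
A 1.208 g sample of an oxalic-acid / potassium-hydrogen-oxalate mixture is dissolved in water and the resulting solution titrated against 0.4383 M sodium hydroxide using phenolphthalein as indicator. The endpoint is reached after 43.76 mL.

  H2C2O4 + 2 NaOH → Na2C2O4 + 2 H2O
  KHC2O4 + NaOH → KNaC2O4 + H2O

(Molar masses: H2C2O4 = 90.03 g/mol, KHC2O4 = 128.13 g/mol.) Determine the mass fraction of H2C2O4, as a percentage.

n(NaOH) = 0.04376 × 0.4383 = 0.01918 mol
Let x = n(H2C2O4), y = n(KHC2O4).
Titrant: 2x + 1y = 0.01918;  mass: 90.03x + 128.13y = 1.208
Solving, x = 7.517 × 10^-3 mol, y = 4.146 × 10^-3 mol
mass of H2C2O4 = 7.517 × 10^-3 × 90.03 = 0.6767 g
% H2C2O4 = 0.6767 / 1.208 × 100 = 56.02 %

56.02 %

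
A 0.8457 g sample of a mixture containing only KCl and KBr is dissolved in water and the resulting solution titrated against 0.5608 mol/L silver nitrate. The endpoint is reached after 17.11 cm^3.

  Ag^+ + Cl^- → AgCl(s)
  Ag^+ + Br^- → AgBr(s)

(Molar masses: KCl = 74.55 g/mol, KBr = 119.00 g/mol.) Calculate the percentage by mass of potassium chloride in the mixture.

58.73 %

n(AgNO3) = 0.01711 × 0.5608 = 9.595 × 10^-3 mol
Let x = n(KCl), y = n(KBr).
Titrant: 1x + 1y = 9.595 × 10^-3;  mass: 74.55x + 119.00y = 0.8457
Solving, x = 6.662 × 10^-3 mol, y = 2.933 × 10^-3 mol
mass of KCl = 6.662 × 10^-3 × 74.55 = 0.4967 g
% KCl = 0.4967 / 0.8457 × 100 = 58.73 %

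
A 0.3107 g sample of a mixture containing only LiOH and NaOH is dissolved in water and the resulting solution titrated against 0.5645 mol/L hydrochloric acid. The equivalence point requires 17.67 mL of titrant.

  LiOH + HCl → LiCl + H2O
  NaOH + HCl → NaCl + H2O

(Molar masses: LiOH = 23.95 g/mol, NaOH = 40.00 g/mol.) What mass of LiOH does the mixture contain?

n(HCl) = 0.01767 × 0.5645 = 9.975 × 10^-3 mol
Let x = n(LiOH), y = n(NaOH).
Titrant: 1x + 1y = 9.975 × 10^-3;  mass: 23.95x + 40.00y = 0.3107
Solving, x = 5.501 × 10^-3 mol, y = 4.474 × 10^-3 mol
mass of LiOH = 5.501 × 10^-3 × 23.95 = 0.1317 g

0.1317 g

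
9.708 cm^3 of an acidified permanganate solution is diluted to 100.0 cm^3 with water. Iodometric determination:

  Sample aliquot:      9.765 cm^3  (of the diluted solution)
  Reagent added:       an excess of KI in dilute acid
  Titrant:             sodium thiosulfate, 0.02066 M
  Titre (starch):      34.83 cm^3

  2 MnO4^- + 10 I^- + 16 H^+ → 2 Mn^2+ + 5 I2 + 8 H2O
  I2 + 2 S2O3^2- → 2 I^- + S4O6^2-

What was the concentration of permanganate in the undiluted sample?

0.1518 M

n(S2O3^2-) = 0.03483 × 0.02066 = 7.196 × 10^-4 mol
n(I2) = n(S2O3^2-)/2 = 3.598 × 10^-4 mol
From the 2:5 ratio, n(MnO4^-) in the aliquot = 2/5 × 3.598 × 10^-4 = 1.439 × 10^-4 mol
[MnO4^-]_dilute = 1.439 × 10^-4 / 0.009765 = 0.01474 mol/L
[MnO4^-]_original = 0.01474 × 100.0/9.708 = 0.1518 mol/L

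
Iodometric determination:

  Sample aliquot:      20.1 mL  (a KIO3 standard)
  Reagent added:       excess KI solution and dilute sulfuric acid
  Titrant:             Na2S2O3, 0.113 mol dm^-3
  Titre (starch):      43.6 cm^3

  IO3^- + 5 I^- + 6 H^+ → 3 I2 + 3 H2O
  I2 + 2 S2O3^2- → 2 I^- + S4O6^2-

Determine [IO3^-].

0.0409 mol/L

n(S2O3^2-) = 0.0436 × 0.113 = 4.93 × 10^-3 mol
n(I2) = n(S2O3^2-)/2 = 2.46 × 10^-3 mol
From the 1:3 ratio, n(IO3^-) in the aliquot = 1/3 × 2.46 × 10^-3 = 8.21 × 10^-4 mol
[IO3^-] = 8.21 × 10^-4 / 0.0201 = 0.0409 mol/L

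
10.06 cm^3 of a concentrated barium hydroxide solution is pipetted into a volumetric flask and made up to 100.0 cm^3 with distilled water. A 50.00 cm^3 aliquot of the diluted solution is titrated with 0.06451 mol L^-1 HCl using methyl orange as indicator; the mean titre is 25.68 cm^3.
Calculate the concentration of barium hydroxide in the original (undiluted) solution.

Ba(OH)2 + 2 HCl → BaCl2 + 2 H2O
n(HCl) = 0.02568 × 0.06451 = 1.657 × 10^-3 mol
From the 1:2 ratio, n(Ba(OH)2) in the aliquot = 1/2 × 1.657 × 10^-3 = 8.283 × 10^-4 mol
[Ba(OH)2]_dilute = 8.283 × 10^-4 / 0.05000 = 0.01657 mol/L
Dilution factor = 100.0 / 10.06 = 9.940
[Ba(OH)2]_stock = 0.01657 × 9.940 = 0.1647 mol/L

0.1647 mol/L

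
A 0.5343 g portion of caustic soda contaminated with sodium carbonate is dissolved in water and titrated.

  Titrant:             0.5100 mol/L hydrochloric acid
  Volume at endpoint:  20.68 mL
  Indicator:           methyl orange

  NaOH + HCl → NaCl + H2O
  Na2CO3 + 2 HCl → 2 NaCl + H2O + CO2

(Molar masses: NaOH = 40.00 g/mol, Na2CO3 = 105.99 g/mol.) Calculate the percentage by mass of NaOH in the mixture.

14.19 %

n(HCl) = 0.02068 × 0.5100 = 0.01055 mol
Let x = n(NaOH), y = n(Na2CO3).
Titrant: 1x + 2y = 0.01055;  mass: 40.00x + 105.99y = 0.5343
Solving, x = 1.895 × 10^-3 mol, y = 4.326 × 10^-3 mol
mass of NaOH = 1.895 × 10^-3 × 40.00 = 0.07581 g
% NaOH = 0.07581 / 0.5343 × 100 = 14.19 %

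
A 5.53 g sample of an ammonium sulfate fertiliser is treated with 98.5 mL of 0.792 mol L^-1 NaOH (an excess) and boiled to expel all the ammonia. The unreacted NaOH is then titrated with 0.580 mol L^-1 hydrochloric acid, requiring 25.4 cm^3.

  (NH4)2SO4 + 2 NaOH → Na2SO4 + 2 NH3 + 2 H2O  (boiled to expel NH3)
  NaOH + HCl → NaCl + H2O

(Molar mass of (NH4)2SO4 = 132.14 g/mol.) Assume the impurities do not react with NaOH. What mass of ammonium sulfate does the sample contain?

4.18 g

n(NaOH) added = 0.0985 × 0.792 = 0.0780 mol
n(HCl) used in back-titration = 0.0254 × 0.580 = 0.0147 mol
n(NaOH) left over = 0.0147 mol (1:1 ratio)
n(NaOH) consumed by analyte = 0.0780 − 0.0147 = 0.0633 mol
From the 1:2 ratio, n((NH4)2SO4) = 1/2 × 0.0633 = 0.0316 mol
mass of (NH4)2SO4 = 0.0316 × 132.14 = 4.18 g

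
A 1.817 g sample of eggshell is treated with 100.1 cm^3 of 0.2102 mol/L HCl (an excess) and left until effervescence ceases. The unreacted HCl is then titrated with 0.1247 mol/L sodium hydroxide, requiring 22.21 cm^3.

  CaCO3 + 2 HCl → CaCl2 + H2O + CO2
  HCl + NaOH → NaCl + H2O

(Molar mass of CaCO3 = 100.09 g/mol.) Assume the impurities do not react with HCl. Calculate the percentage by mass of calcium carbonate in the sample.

50.32 %

n(HCl) added = 0.1001 × 0.2102 = 0.02104 mol
n(NaOH) used in back-titration = 0.02221 × 0.1247 = 2.770 × 10^-3 mol
n(HCl) left over = 2.770 × 10^-3 mol (1:1 ratio)
n(HCl) consumed by analyte = 0.02104 − 2.770 × 10^-3 = 0.01827 mol
From the 1:2 ratio, n(CaCO3) = 1/2 × 0.01827 = 9.136 × 10^-3 mol
mass of CaCO3 = 9.136 × 10^-3 × 100.09 = 0.9144 g
% CaCO3 = 0.9144 / 1.817 × 100 = 50.32 %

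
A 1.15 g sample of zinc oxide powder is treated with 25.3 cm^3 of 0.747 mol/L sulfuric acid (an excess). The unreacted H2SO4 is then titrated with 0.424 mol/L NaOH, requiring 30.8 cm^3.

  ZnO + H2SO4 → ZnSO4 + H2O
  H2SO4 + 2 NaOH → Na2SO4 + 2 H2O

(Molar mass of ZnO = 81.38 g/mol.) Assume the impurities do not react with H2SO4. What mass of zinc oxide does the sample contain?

1.01 g

n(H2SO4) added = 0.0253 × 0.747 = 0.0189 mol
n(NaOH) used in back-titration = 0.0308 × 0.424 = 0.0131 mol
From the 1:2 ratio, n(H2SO4) left over = 1/2 × 0.0131 = 6.53 × 10^-3 mol
n(H2SO4) consumed by analyte = 0.0189 − 6.53 × 10^-3 = 0.0124 mol
n(ZnO) = 0.0124 mol (1:1 ratio)
mass of ZnO = 0.0124 × 81.38 = 1.01 g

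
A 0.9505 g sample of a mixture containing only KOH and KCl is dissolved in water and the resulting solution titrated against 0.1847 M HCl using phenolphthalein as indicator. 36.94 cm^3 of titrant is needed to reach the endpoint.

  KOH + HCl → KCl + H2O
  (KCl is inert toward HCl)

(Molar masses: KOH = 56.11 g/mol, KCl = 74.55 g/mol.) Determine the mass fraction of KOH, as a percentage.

n(HCl) = 0.03694 × 0.1847 = 6.823 × 10^-3 mol
Let x = n(KOH), y = n(KCl).
Titrant: 1x = 6.823 × 10^-3;  mass: 56.11x + 74.55y = 0.9505
Solving, x = 6.823 × 10^-3 mol, y = 7.615 × 10^-3 mol
mass of KOH = 6.823 × 10^-3 × 56.11 = 0.3828 g
% KOH = 0.3828 / 0.9505 × 100 = 40.28 %

40.28 %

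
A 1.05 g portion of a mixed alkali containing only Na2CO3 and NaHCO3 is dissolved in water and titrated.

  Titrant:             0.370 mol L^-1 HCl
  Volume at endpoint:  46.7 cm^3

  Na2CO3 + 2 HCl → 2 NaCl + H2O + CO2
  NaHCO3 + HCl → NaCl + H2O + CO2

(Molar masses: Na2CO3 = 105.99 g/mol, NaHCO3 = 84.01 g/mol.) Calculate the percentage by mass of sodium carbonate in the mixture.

n(HCl) = 0.0467 × 0.370 = 0.0173 mol
Let x = n(Na2CO3), y = n(NaHCO3).
Titrant: 2x + 1y = 0.0173;  mass: 105.99x + 84.01y = 1.05
Solving, x = 6.47 × 10^-3 mol, y = 4.33 × 10^-3 mol
mass of Na2CO3 = 6.47 × 10^-3 × 105.99 = 0.686 g
% Na2CO3 = 0.686 / 1.05 × 100 = 65.4 %

65.4 %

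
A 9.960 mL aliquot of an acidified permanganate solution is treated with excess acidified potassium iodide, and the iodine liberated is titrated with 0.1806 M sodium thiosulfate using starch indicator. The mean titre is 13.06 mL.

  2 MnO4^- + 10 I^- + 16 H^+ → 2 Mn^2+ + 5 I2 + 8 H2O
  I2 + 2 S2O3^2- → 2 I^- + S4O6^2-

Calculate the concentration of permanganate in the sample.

0.04736 M

n(S2O3^2-) = 0.01306 × 0.1806 = 2.359 × 10^-3 mol
n(I2) = n(S2O3^2-)/2 = 1.179 × 10^-3 mol
From the 2:5 ratio, n(MnO4^-) in the aliquot = 2/5 × 1.179 × 10^-3 = 4.717 × 10^-4 mol
[MnO4^-] = 4.717 × 10^-4 / 0.009960 = 0.04736 mol/L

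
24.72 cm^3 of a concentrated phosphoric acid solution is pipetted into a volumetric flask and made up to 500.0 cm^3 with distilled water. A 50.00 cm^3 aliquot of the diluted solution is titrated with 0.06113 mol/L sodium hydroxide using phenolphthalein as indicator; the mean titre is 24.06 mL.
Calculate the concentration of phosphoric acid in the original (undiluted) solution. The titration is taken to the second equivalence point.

H3PO4 + 2 NaOH → Na2HPO4 + 2 H2O
n(NaOH) = 0.02406 × 0.06113 = 1.471 × 10^-3 mol
From the 1:2 ratio, n(H3PO4) in the aliquot = 1/2 × 1.471 × 10^-3 = 7.354 × 10^-4 mol
[H3PO4]_dilute = 7.354 × 10^-4 / 0.05000 = 0.01471 mol/L
Dilution factor = 500.0 / 24.72 = 20.23
[H3PO4]_stock = 0.01471 × 20.23 = 0.2975 mol/L

0.2975 mol/L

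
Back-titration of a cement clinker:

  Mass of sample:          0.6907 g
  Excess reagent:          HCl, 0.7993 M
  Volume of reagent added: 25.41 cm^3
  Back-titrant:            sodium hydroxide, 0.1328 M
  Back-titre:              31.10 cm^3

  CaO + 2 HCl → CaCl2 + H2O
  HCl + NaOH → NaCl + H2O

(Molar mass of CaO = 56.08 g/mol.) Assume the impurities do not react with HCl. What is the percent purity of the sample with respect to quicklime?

65.69 %

n(HCl) added = 0.02541 × 0.7993 = 0.02031 mol
n(NaOH) used in back-titration = 0.03110 × 0.1328 = 4.130 × 10^-3 mol
n(HCl) left over = 4.130 × 10^-3 mol (1:1 ratio)
n(HCl) consumed by analyte = 0.02031 − 4.130 × 10^-3 = 0.01618 mol
From the 1:2 ratio, n(CaO) = 1/2 × 0.01618 = 8.090 × 10^-3 mol
mass of CaO = 8.090 × 10^-3 × 56.08 = 0.4537 g
% CaO = 0.4537 / 0.6907 × 100 = 65.69 %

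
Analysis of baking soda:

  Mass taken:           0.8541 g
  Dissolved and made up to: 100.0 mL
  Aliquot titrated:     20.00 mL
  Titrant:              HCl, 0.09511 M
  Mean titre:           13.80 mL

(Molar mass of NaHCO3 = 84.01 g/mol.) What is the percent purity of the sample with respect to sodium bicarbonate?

64.55 %

NaHCO3 + HCl → NaCl + H2O + CO2
n(HCl) per titration = 0.01380 × 0.09511 = 1.313 × 10^-3 mol
n(NaHCO3) in each aliquot = 1.313 × 10^-3 mol (1:1 ratio)
n(NaHCO3) in the whole flask = 1.313 × 10^-3 × 100.0/20.00 = 6.563 × 10^-3 mol
mass of NaHCO3 = 6.563 × 10^-3 × 84.01 = 0.5513 g
% NaHCO3 = 0.5513 / 0.8541 × 100 = 64.55 %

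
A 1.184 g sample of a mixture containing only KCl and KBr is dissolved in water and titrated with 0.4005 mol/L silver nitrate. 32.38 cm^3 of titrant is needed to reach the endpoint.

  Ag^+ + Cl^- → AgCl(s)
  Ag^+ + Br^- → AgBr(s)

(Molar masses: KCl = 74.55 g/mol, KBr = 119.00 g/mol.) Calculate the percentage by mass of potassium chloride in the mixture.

50.88 %

n(AgNO3) = 0.03238 × 0.4005 = 0.01297 mol
Let x = n(KCl), y = n(KBr).
Titrant: 1x + 1y = 0.01297;  mass: 74.55x + 119.00y = 1.184
Solving, x = 8.081 × 10^-3 mol, y = 4.887 × 10^-3 mol
mass of KCl = 8.081 × 10^-3 × 74.55 = 0.6025 g
% KCl = 0.6025 / 1.184 × 100 = 50.88 %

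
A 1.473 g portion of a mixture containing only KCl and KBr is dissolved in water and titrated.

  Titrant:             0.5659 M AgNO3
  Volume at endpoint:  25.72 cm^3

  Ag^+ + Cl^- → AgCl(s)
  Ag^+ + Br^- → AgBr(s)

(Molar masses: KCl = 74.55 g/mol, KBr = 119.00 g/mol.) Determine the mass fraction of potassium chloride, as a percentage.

n(AgNO3) = 0.02572 × 0.5659 = 0.01455 mol
Let x = n(KCl), y = n(KBr).
Titrant: 1x + 1y = 0.01455;  mass: 74.55x + 119.00y = 1.473
Solving, x = 5.828 × 10^-3 mol, y = 8.727 × 10^-3 mol
mass of KCl = 5.828 × 10^-3 × 74.55 = 0.4345 g
% KCl = 0.4345 / 1.473 × 100 = 29.49 %

29.49 %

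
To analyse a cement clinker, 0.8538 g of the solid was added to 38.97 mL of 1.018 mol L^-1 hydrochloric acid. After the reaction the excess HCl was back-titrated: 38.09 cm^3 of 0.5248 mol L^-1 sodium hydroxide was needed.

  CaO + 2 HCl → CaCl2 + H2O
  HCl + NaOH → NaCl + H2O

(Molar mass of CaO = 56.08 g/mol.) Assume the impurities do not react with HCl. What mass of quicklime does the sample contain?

0.5519 g

n(HCl) added = 0.03897 × 1.018 = 0.03967 mol
n(NaOH) used in back-titration = 0.03809 × 0.5248 = 0.01999 mol
n(HCl) left over = 0.01999 mol (1:1 ratio)
n(HCl) consumed by analyte = 0.03967 − 0.01999 = 0.01968 mol
From the 1:2 ratio, n(CaO) = 1/2 × 0.01968 = 9.841 × 10^-3 mol
mass of CaO = 9.841 × 10^-3 × 56.08 = 0.5519 g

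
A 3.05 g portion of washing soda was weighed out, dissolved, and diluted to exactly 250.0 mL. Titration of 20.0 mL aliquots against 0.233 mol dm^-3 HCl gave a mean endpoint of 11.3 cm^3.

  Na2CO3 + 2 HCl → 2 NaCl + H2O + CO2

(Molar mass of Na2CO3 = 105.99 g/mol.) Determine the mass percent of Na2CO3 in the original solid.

n(HCl) per titration = 0.0113 × 0.233 = 2.63 × 10^-3 mol
From the 1:2 ratio, n(Na2CO3) in each aliquot = 1/2 × 2.63 × 10^-3 = 1.32 × 10^-3 mol
n(Na2CO3) in the whole flask = 1.32 × 10^-3 × 250.0/20.0 = 0.0165 mol
mass of Na2CO3 = 0.0165 × 105.99 = 1.74 g
% Na2CO3 = 1.74 / 3.05 × 100 = 57.2 %

57.2 %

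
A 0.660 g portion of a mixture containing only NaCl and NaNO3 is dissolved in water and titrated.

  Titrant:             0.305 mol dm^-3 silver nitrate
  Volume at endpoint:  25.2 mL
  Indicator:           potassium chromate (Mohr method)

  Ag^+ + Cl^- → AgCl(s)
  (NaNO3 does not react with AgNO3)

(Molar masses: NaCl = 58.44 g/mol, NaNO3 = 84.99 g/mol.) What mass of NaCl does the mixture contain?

0.449 g

n(AgNO3) = 0.0252 × 0.305 = 7.69 × 10^-3 mol
Let x = n(NaCl), y = n(NaNO3).
Titrant: 1x = 7.69 × 10^-3;  mass: 58.44x + 84.99y = 0.660
Solving, x = 7.69 × 10^-3 mol, y = 2.48 × 10^-3 mol
mass of NaCl = 7.69 × 10^-3 × 58.44 = 0.449 g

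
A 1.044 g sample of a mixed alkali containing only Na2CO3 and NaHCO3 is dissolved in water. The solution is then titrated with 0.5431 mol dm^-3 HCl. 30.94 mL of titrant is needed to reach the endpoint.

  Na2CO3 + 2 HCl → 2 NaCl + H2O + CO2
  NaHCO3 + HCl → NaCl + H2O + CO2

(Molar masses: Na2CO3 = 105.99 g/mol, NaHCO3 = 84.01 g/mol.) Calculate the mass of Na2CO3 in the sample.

n(HCl) = 0.03094 × 0.5431 = 0.01680 mol
Let x = n(Na2CO3), y = n(NaHCO3).
Titrant: 2x + 1y = 0.01680;  mass: 105.99x + 84.01y = 1.044
Solving, x = 5.927 × 10^-3 mol, y = 4.949 × 10^-3 mol
mass of Na2CO3 = 5.927 × 10^-3 × 105.99 = 0.6282 g

0.6282 g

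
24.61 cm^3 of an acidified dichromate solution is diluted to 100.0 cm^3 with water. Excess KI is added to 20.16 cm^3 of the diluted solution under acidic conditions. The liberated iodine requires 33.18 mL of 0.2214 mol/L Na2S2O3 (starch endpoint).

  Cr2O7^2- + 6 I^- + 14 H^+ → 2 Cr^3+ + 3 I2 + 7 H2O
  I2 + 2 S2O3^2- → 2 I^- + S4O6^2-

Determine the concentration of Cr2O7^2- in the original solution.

n(S2O3^2-) = 0.03318 × 0.2214 = 7.346 × 10^-3 mol
n(I2) = n(S2O3^2-)/2 = 3.673 × 10^-3 mol
From the 1:3 ratio, n(Cr2O7^2-) in the aliquot = 1/3 × 3.673 × 10^-3 = 1.224 × 10^-3 mol
[Cr2O7^2-]_dilute = 1.224 × 10^-3 / 0.02016 = 0.06073 mol/L
[Cr2O7^2-]_original = 0.06073 × 100.0/24.61 = 0.2468 mol/L

0.2468 mol/L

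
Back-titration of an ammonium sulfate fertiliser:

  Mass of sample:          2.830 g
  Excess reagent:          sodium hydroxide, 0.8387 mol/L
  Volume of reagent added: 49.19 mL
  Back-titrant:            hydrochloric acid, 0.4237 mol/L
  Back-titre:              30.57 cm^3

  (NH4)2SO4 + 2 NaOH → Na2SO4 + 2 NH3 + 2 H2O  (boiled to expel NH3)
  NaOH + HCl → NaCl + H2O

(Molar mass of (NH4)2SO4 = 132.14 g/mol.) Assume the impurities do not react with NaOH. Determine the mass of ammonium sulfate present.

1.870 g

n(NaOH) added = 0.04919 × 0.8387 = 0.04126 mol
n(HCl) used in back-titration = 0.03057 × 0.4237 = 0.01295 mol
n(NaOH) left over = 0.01295 mol (1:1 ratio)
n(NaOH) consumed by analyte = 0.04126 − 0.01295 = 0.02830 mol
From the 1:2 ratio, n((NH4)2SO4) = 1/2 × 0.02830 = 0.01415 mol
mass of (NH4)2SO4 = 0.01415 × 132.14 = 1.870 g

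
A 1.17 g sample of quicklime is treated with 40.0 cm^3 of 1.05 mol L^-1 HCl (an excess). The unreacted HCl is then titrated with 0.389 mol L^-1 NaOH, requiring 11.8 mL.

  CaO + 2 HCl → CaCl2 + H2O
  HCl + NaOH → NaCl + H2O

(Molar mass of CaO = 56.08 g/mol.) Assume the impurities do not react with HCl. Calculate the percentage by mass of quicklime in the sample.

n(HCl) added = 0.0400 × 1.05 = 0.0420 mol
n(NaOH) used in back-titration = 0.0118 × 0.389 = 4.59 × 10^-3 mol
n(HCl) left over = 4.59 × 10^-3 mol (1:1 ratio)
n(HCl) consumed by analyte = 0.0420 − 4.59 × 10^-3 = 0.0374 mol
From the 1:2 ratio, n(CaO) = 1/2 × 0.0374 = 0.0187 mol
mass of CaO = 0.0187 × 56.08 = 1.05 g
% CaO = 1.05 / 1.17 × 100 = 89.7 %

89.7 %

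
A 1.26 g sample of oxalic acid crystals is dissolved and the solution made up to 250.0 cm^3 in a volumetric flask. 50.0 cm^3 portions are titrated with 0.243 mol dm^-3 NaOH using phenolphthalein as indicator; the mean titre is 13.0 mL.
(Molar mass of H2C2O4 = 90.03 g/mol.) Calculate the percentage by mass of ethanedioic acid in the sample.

56.4 %

H2C2O4 + 2 NaOH → Na2C2O4 + 2 H2O
n(NaOH) per titration = 0.0130 × 0.243 = 3.16 × 10^-3 mol
From the 1:2 ratio, n(H2C2O4) in each aliquot = 1/2 × 3.16 × 10^-3 = 1.58 × 10^-3 mol
n(H2C2O4) in the whole flask = 1.58 × 10^-3 × 250.0/50.0 = 7.90 × 10^-3 mol
mass of H2C2O4 = 7.90 × 10^-3 × 90.03 = 0.711 g
% H2C2O4 = 0.711 / 1.26 × 100 = 56.4 %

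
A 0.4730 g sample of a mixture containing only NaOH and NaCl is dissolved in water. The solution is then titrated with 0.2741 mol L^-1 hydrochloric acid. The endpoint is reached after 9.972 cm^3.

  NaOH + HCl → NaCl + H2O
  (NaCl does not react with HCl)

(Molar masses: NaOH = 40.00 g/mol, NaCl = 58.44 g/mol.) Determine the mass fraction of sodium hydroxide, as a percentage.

23.11 %

n(HCl) = 0.009972 × 0.2741 = 2.733 × 10^-3 mol
Let x = n(NaOH), y = n(NaCl).
Titrant: 1x = 2.733 × 10^-3;  mass: 40.00x + 58.44y = 0.4730
Solving, x = 2.733 × 10^-3 mol, y = 6.223 × 10^-3 mol
mass of NaOH = 2.733 × 10^-3 × 40.00 = 0.1093 g
% NaOH = 0.1093 / 0.4730 × 100 = 23.11 %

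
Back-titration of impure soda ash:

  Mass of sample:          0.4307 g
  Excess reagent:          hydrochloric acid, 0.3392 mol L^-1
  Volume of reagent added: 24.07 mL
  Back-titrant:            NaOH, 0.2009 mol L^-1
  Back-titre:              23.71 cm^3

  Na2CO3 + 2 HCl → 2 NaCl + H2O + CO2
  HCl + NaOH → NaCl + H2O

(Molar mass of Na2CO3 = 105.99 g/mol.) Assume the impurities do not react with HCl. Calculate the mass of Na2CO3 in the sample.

0.1802 g

n(HCl) added = 0.02407 × 0.3392 = 8.165 × 10^-3 mol
n(NaOH) used in back-titration = 0.02371 × 0.2009 = 4.763 × 10^-3 mol
n(HCl) left over = 4.763 × 10^-3 mol (1:1 ratio)
n(HCl) consumed by analyte = 8.165 × 10^-3 − 4.763 × 10^-3 = 3.401 × 10^-3 mol
From the 1:2 ratio, n(Na2CO3) = 1/2 × 3.401 × 10^-3 = 1.701 × 10^-3 mol
mass of Na2CO3 = 1.701 × 10^-3 × 105.99 = 0.1802 g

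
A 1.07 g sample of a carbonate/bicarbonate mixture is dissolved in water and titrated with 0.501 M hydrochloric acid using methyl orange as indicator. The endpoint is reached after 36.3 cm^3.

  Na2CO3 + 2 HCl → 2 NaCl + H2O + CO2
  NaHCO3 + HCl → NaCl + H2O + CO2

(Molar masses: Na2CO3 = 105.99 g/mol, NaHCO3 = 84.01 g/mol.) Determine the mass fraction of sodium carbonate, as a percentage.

73.1 %

n(HCl) = 0.0363 × 0.501 = 0.0182 mol
Let x = n(Na2CO3), y = n(NaHCO3).
Titrant: 2x + 1y = 0.0182;  mass: 105.99x + 84.01y = 1.07
Solving, x = 7.38 × 10^-3 mol, y = 3.42 × 10^-3 mol
mass of Na2CO3 = 7.38 × 10^-3 × 105.99 = 0.782 g
% Na2CO3 = 0.782 / 1.07 × 100 = 73.1 %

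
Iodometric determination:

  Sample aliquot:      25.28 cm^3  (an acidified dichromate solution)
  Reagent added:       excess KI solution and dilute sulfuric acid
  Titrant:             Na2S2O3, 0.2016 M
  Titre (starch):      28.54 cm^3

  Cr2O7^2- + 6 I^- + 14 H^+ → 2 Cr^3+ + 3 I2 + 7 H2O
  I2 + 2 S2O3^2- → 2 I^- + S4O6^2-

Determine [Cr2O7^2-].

0.03793 M

n(S2O3^2-) = 0.02854 × 0.2016 = 5.754 × 10^-3 mol
n(I2) = n(S2O3^2-)/2 = 2.877 × 10^-3 mol
From the 1:3 ratio, n(Cr2O7^2-) in the aliquot = 1/3 × 2.877 × 10^-3 = 9.589 × 10^-4 mol
[Cr2O7^2-] = 9.589 × 10^-4 / 0.02528 = 0.03793 mol/L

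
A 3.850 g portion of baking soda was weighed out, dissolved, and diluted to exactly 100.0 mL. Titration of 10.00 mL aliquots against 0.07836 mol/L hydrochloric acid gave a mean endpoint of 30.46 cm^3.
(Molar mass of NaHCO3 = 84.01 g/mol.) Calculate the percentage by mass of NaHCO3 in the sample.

52.08 %

NaHCO3 + HCl → NaCl + H2O + CO2
n(HCl) per titration = 0.03046 × 0.07836 = 2.387 × 10^-3 mol
n(NaHCO3) in each aliquot = 2.387 × 10^-3 mol (1:1 ratio)
n(NaHCO3) in the whole flask = 2.387 × 10^-3 × 100.0/10.00 = 0.02387 mol
mass of NaHCO3 = 0.02387 × 84.01 = 2.005 g
% NaHCO3 = 2.005 / 3.850 × 100 = 52.08 %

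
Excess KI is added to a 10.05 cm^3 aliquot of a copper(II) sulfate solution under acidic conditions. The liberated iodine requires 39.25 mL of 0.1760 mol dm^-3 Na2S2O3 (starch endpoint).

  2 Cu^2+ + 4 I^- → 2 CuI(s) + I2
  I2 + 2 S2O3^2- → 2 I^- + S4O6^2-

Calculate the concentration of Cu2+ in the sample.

n(S2O3^2-) = 0.03925 × 0.1760 = 6.908 × 10^-3 mol
n(I2) = n(S2O3^2-)/2 = 3.454 × 10^-3 mol
From the 2:1 ratio, n(Cu2+) in the aliquot = 2/1 × 3.454 × 10^-3 = 6.908 × 10^-3 mol
[Cu2+] = 6.908 × 10^-3 / 0.01005 = 0.6874 mol/L

0.6874 mol/L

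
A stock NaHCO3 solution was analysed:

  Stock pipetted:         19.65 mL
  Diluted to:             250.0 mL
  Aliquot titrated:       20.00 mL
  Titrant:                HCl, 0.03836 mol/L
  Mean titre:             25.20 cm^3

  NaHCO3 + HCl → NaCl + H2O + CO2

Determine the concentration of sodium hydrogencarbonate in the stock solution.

n(HCl) = 0.02520 × 0.03836 = 9.667 × 10^-4 mol
n(NaHCO3) in the aliquot = 9.667 × 10^-4 mol (1:1 ratio)
[NaHCO3]_dilute = 9.667 × 10^-4 / 0.02000 = 0.04833 mol/L
Dilution factor = 250.0 / 19.65 = 12.72
[NaHCO3]_stock = 0.04833 × 12.72 = 0.6149 mol/L

0.6149 mol/L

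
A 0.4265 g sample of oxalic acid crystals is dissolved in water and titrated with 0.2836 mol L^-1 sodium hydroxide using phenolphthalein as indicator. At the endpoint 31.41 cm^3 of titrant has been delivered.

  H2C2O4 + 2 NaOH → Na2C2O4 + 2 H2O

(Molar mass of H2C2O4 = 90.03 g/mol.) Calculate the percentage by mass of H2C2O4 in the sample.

n(NaOH) = 0.03141 L × 0.2836 mol/L = 8.908 × 10^-3 mol
From the 1:2 ratio, n(H2C2O4) = 1/2 × 8.908 × 10^-3 = 4.454 × 10^-3 mol
mass of H2C2O4 = 4.454 × 10^-3 × 90.03 g/mol = 0.4010 g
% H2C2O4 = 0.4010 / 0.4265 × 100 = 94.02 %

94.02 %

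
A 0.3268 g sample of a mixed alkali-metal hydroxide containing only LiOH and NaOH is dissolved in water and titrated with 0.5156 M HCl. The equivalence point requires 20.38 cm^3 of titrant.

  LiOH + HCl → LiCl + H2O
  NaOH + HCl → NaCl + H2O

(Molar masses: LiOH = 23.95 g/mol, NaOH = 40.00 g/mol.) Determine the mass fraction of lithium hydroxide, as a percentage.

n(HCl) = 0.02038 × 0.5156 = 0.01051 mol
Let x = n(LiOH), y = n(NaOH).
Titrant: 1x + 1y = 0.01051;  mass: 23.95x + 40.00y = 0.3268
Solving, x = 5.827 × 10^-3 mol, y = 4.681 × 10^-3 mol
mass of LiOH = 5.827 × 10^-3 × 23.95 = 0.1395 g
% LiOH = 0.1395 / 0.3268 × 100 = 42.70 %

42.70 %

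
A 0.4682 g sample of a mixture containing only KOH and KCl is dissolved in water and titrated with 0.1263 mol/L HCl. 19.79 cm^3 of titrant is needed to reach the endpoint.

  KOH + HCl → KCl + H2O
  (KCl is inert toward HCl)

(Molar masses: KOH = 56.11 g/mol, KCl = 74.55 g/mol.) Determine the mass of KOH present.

0.1402 g

n(HCl) = 0.01979 × 0.1263 = 2.499 × 10^-3 mol
Let x = n(KOH), y = n(KCl).
Titrant: 1x = 2.499 × 10^-3;  mass: 56.11x + 74.55y = 0.4682
Solving, x = 2.499 × 10^-3 mol, y = 4.399 × 10^-3 mol
mass of KOH = 2.499 × 10^-3 × 56.11 = 0.1402 g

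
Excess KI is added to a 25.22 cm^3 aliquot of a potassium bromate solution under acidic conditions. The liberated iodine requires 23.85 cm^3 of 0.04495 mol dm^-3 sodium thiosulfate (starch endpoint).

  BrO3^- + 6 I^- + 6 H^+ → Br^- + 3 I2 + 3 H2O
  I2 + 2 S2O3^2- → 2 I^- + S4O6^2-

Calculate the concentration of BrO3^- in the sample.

0.007085 mol/L

n(S2O3^2-) = 0.02385 × 0.04495 = 1.072 × 10^-3 mol
n(I2) = n(S2O3^2-)/2 = 5.360 × 10^-4 mol
From the 1:3 ratio, n(BrO3^-) in the aliquot = 1/3 × 5.360 × 10^-4 = 1.787 × 10^-4 mol
[BrO3^-] = 1.787 × 10^-4 / 0.02522 = 0.007085 mol/L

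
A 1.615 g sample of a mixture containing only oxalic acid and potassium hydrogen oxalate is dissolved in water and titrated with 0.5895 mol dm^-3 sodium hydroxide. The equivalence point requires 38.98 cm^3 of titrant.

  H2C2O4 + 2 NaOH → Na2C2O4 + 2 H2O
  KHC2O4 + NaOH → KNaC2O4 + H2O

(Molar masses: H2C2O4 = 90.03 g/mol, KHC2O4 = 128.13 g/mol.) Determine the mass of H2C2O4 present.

0.7199 g

n(NaOH) = 0.03898 × 0.5895 = 0.02298 mol
Let x = n(H2C2O4), y = n(KHC2O4).
Titrant: 2x + 1y = 0.02298;  mass: 90.03x + 128.13y = 1.615
Solving, x = 7.997 × 10^-3 mol, y = 6.986 × 10^-3 mol
mass of H2C2O4 = 7.997 × 10^-3 × 90.03 = 0.7199 g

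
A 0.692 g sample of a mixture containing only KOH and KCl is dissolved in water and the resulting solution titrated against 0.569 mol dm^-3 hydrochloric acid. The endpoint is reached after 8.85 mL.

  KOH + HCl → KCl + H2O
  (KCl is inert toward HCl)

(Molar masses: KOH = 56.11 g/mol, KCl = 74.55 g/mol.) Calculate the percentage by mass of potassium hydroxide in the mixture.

n(HCl) = 0.00885 × 0.569 = 5.04 × 10^-3 mol
Let x = n(KOH), y = n(KCl).
Titrant: 1x = 5.04 × 10^-3;  mass: 56.11x + 74.55y = 0.692
Solving, x = 5.04 × 10^-3 mol, y = 5.49 × 10^-3 mol
mass of KOH = 5.04 × 10^-3 × 56.11 = 0.283 g
% KOH = 0.283 / 0.692 × 100 = 40.8 %

40.8 %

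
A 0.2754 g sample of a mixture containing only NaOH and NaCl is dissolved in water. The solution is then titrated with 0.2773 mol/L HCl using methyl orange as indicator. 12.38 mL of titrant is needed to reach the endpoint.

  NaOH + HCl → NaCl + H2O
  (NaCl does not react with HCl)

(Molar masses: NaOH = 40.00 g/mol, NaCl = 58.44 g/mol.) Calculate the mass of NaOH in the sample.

n(HCl) = 0.01238 × 0.2773 = 3.433 × 10^-3 mol
Let x = n(NaOH), y = n(NaCl).
Titrant: 1x = 3.433 × 10^-3;  mass: 40.00x + 58.44y = 0.2754
Solving, x = 3.433 × 10^-3 mol, y = 2.363 × 10^-3 mol
mass of NaOH = 3.433 × 10^-3 × 40.00 = 0.1373 g

0.1373 g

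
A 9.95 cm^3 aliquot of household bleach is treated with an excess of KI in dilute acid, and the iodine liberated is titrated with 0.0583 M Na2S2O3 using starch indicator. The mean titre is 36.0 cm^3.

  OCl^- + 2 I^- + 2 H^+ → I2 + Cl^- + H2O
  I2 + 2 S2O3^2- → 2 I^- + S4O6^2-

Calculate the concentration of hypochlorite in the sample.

n(S2O3^2-) = 0.0360 × 0.0583 = 2.10 × 10^-3 mol
n(I2) = n(S2O3^2-)/2 = 1.05 × 10^-3 mol
n(OCl^-) in the aliquot = 1.05 × 10^-3 mol (1:1 ratio)
[OCl^-] = 1.05 × 10^-3 / 0.00995 = 0.105 mol/L

0.105 M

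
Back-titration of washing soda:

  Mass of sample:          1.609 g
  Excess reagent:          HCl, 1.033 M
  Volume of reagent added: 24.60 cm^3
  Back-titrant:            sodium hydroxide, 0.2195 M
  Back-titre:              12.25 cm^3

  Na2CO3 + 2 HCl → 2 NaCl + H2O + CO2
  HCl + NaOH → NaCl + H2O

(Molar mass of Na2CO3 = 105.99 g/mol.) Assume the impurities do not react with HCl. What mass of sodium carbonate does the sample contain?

1.204 g

n(HCl) added = 0.02460 × 1.033 = 0.02541 mol
n(NaOH) used in back-titration = 0.01225 × 0.2195 = 2.689 × 10^-3 mol
n(HCl) left over = 2.689 × 10^-3 mol (1:1 ratio)
n(HCl) consumed by analyte = 0.02541 − 2.689 × 10^-3 = 0.02272 mol
From the 1:2 ratio, n(Na2CO3) = 1/2 × 0.02272 = 0.01136 mol
mass of Na2CO3 = 0.01136 × 105.99 = 1.204 g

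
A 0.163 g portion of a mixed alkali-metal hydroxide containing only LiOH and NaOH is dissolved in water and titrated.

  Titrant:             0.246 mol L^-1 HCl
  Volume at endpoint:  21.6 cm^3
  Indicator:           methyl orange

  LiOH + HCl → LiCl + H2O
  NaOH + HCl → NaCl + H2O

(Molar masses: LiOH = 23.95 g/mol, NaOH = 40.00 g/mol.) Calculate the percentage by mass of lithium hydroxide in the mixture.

n(HCl) = 0.0216 × 0.246 = 5.31 × 10^-3 mol
Let x = n(LiOH), y = n(NaOH).
Titrant: 1x + 1y = 5.31 × 10^-3;  mass: 23.95x + 40.00y = 0.163
Solving, x = 3.09 × 10^-3 mol, y = 2.23 × 10^-3 mol
mass of LiOH = 3.09 × 10^-3 × 23.95 = 0.0739 g
% LiOH = 0.0739 / 0.163 × 100 = 45.4 %

45.4 %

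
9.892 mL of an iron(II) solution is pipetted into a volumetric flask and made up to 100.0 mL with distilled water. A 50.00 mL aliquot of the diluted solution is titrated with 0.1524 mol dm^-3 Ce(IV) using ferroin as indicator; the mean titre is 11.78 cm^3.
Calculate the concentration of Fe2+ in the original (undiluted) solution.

0.3630 mol/L

Ce^4+ + Fe^2+ → Ce^3+ + Fe^3+
n(Ce4+) = 0.01178 × 0.1524 = 1.795 × 10^-3 mol
n(Fe2+) in the aliquot = 1.795 × 10^-3 mol (1:1 ratio)
[Fe2+]_dilute = 1.795 × 10^-3 / 0.05000 = 0.03591 mol/L
Dilution factor = 100.0 / 9.892 = 10.11
[Fe2+]_stock = 0.03591 × 10.11 = 0.3630 mol/L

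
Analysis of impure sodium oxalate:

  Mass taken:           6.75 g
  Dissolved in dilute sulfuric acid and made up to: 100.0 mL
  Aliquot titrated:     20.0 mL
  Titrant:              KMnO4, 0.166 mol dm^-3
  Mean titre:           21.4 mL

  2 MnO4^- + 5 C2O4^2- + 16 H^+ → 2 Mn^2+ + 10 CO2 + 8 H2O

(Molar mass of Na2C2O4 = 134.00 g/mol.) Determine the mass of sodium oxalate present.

5.95 g

n(KMnO4) per titration = 0.0214 × 0.166 = 3.55 × 10^-3 mol
From the 5:2 ratio, n(Na2C2O4) in each aliquot = 5/2 × 3.55 × 10^-3 = 8.88 × 10^-3 mol
n(Na2C2O4) in the whole flask = 8.88 × 10^-3 × 100.0/20.0 = 0.0444 mol
mass of Na2C2O4 = 0.0444 × 134.00 = 5.95 g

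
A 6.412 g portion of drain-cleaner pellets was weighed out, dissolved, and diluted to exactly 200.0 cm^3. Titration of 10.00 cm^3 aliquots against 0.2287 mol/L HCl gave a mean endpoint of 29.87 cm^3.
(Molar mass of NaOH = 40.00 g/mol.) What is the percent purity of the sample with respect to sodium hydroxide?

85.23 %

NaOH + HCl → NaCl + H2O
n(HCl) per titration = 0.02987 × 0.2287 = 6.831 × 10^-3 mol
n(NaOH) in each aliquot = 6.831 × 10^-3 mol (1:1 ratio)
n(NaOH) in the whole flask = 6.831 × 10^-3 × 200.0/10.00 = 0.1366 mol
mass of NaOH = 0.1366 × 40.00 = 5.465 g
% NaOH = 5.465 / 6.412 × 100 = 85.23 %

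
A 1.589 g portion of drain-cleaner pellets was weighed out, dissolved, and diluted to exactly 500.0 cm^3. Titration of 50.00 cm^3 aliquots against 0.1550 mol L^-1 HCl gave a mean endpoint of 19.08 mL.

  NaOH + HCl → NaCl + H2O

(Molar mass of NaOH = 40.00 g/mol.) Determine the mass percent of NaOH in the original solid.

n(HCl) per titration = 0.01908 × 0.1550 = 2.957 × 10^-3 mol
n(NaOH) in each aliquot = 2.957 × 10^-3 mol (1:1 ratio)
n(NaOH) in the whole flask = 2.957 × 10^-3 × 500.0/50.00 = 0.02957 mol
mass of NaOH = 0.02957 × 40.00 = 1.183 g
% NaOH = 1.183 / 1.589 × 100 = 74.45 %

74.45 %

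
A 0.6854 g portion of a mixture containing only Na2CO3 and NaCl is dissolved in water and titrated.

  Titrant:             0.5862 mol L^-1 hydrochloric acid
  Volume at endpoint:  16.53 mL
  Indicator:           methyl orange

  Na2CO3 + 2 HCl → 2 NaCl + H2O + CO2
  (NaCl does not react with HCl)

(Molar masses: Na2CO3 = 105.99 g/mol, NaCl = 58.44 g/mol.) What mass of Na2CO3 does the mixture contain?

0.5135 g

n(HCl) = 0.01653 × 0.5862 = 9.690 × 10^-3 mol
Let x = n(Na2CO3), y = n(NaCl).
Titrant: 2x = 9.690 × 10^-3;  mass: 105.99x + 58.44y = 0.6854
Solving, x = 4.845 × 10^-3 mol, y = 2.941 × 10^-3 mol
mass of Na2CO3 = 4.845 × 10^-3 × 105.99 = 0.5135 g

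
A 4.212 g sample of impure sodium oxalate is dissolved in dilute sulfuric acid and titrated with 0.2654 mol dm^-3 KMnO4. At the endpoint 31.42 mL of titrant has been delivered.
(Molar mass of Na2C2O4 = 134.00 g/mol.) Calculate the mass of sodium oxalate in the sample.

2 MnO4^- + 5 C2O4^2- + 16 H^+ → 2 Mn^2+ + 10 CO2 + 8 H2O
n(KMnO4) = 0.03142 L × 0.2654 mol/L = 8.339 × 10^-3 mol
From the 5:2 ratio, n(Na2C2O4) = 5/2 × 8.339 × 10^-3 = 0.02085 mol
mass of Na2C2O4 = 0.02085 × 134.00 g/mol = 2.794 g

2.794 g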